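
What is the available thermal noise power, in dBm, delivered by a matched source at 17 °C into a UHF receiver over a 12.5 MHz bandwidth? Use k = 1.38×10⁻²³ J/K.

−103.0 dBm

T = 17 °C + 273.15 = 290.15 K
P_n = kTB = 1.38×10⁻²³ × 290.15 × 1.25×10⁷ = 5.01×10⁻¹⁴ W
In dBm: 10 log₁₀(5.01×10⁻¹⁴ / 10⁻³) = −103.0 dBm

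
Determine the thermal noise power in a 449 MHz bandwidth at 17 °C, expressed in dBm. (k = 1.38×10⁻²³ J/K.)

T = 17 °C + 273.15 = 290.15 K
P_n = kTB = 1.38×10⁻²³ × 290.15 × 4.49×10⁸ = 1.80×10⁻¹² W
In dBm: 10 log₁₀(1.80×10⁻¹² / 10⁻³) = −87.5 dBm

−87.5 dBm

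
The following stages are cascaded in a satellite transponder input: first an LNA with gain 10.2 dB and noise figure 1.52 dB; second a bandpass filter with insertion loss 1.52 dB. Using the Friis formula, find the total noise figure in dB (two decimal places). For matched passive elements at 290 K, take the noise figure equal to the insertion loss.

Convert to linear (a loss of L dB is a gain of −L dB): F_i = 10^(NF_i/10), G_i = 10^(G_i,dB/10)
  Stage 1: F_1 = 10^(1.52/10) = 1.419, G_1 = 10^(10.2/10) = 10.47
  Stage 2: F_2 = 10^(1.52/10) = 1.419, G_2 = 10^(−1.52/10) = 0.7047
Friis cascade:
  F = 1.419 + (1.419 − 1)/10.47 = 1.459
NF = 10 log₁₀(1.459) = 1.64 dB

1.64 dB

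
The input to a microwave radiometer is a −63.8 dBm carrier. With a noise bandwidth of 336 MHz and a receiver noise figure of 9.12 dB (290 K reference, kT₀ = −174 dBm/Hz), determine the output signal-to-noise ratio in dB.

15.8 dB

Noise floor: N = −174 + 10 log₁₀(B) + NF
10 log₁₀(3.36×10⁸) = 85.26 dB
N = −174 + 85.26 + 9.12 = −79.62 dBm
SNR = P_sig − N = −63.8 − (−79.62) = 15.82 dB → 15.8 dB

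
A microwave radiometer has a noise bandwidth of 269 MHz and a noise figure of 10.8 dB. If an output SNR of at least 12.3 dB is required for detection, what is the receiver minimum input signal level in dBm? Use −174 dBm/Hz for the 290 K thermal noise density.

−66.6 dBm

Sensitivity = −174 + 10 log₁₀(B) + NF + SNR_min
= −174 + 84.3 + 10.8 + 12.3
= −66.6 dBm → −66.6 dBm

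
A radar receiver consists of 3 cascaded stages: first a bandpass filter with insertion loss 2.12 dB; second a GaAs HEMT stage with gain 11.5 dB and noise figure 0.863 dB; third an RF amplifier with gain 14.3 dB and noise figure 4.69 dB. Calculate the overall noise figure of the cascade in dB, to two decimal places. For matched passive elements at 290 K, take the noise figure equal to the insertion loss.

3.45 dB

Convert to linear (a loss of L dB is a gain of −L dB): F_i = 10^(NF_i/10), G_i = 10^(G_i,dB/10)
  Stage 1: F_1 = 10^(2.12/10) = 1.629, G_1 = 10^(−2.12/10) = 0.6138
  Stage 2: F_2 = 10^(0.863/10) = 1.220, G_2 = 10^(11.5/10) = 14.13
  Stage 3: F_3 = 10^(4.69/10) = 2.944, G_3 = 10^(14.3/10) = 26.92
Friis cascade:
  F = 1.629 + (1.220 − 1)/0.6138 + (2.944 − 1)/8.670 = 2.212
NF = 10 log₁₀(2.212) = 3.45 dB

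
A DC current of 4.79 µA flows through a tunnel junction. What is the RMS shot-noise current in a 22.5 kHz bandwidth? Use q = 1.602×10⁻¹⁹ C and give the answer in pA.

186 pA

I_n = √(2qI·B)
2qI·B = 2 × 1.602×10⁻¹⁹ × 4.79×10⁻⁶ × 2.25×10⁴ = 3.45×10⁻²⁰ A²
I_n = √(3.45×10⁻²⁰) = 1.86×10⁻¹⁰ A = 186 pA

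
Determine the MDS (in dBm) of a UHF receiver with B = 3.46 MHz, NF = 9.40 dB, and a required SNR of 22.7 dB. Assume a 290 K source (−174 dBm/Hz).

Sensitivity = −174 + 10 log₁₀(B) + NF + SNR_min
= −174 + 65.39 + 9.40 + 22.7
= −76.51 dBm → −76.5 dBm

−76.5 dBm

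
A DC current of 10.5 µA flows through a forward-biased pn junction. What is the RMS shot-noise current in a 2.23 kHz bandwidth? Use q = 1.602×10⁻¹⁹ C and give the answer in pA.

86.6 pA

I_n = √(2qI·B)
2qI·B = 2 × 1.602×10⁻¹⁹ × 1.05×10⁻⁵ × 2.23×10³ = 7.50×10⁻²¹ A²
I_n = √(7.50×10⁻²¹) = 8.66×10⁻¹¹ A = 86.6 pA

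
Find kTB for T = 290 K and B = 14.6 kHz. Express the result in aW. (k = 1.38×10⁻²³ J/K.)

58.4 aW

P_n = kTB = 1.38×10⁻²³ × 290 × 1.46×10⁴ = 5.84×10⁻¹⁷ W = 58.4 aW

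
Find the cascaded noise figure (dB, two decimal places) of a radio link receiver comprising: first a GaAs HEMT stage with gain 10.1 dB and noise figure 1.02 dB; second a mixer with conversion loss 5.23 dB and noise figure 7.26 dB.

Convert to linear (a loss of L dB is a gain of −L dB): F_i = 10^(NF_i/10), G_i = 10^(G_i,dB/10)
  Stage 1: F_1 = 10^(1.02/10) = 1.265, G_1 = 10^(10.1/10) = 10.23
  Stage 2: F_2 = 10^(7.26/10) = 5.321, G_2 = 10^(−5.23/10) = 0.2999
Friis cascade:
  F = 1.265 + (5.321 − 1)/10.23 = 1.687
NF = 10 log₁₀(1.687) = 2.27 dB

2.27 dB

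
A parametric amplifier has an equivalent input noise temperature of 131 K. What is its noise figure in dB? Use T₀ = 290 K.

1.62 dB

F = 1 + T_e/T₀ = 1 + 131/290 = 1.45172
NF = 10 log₁₀(1.45172) = 1.62 dB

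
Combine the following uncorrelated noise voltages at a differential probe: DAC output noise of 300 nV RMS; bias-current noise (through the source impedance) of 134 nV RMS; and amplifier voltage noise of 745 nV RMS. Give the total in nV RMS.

814 nV

Uncorrelated sources add in power (mean-square): V_tot = √(ΣV_i²)
V_tot = √[(3.00×10⁻⁷)² + (1.34×10⁻⁷)² + (7.45×10⁻⁷)²] = 8.14×10⁻⁷ V = 814 nV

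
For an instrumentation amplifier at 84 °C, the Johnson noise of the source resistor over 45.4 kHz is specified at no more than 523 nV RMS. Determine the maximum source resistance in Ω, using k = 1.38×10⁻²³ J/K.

T = 84 °C + 273.15 = 357.15 K
Johnson–Nyquist: V_n = √(4kTRB) ⇒ R = V_n² / (4kTB)
4kTB = 4 × 1.38×10⁻²³ × 357.15 × 4.54×10⁴ = 8.95×10⁻¹⁶
R = (5.23×10⁻⁷)² / 8.95×10⁻¹⁶ = 3.06×10² Ω = 306 Ω

306 Ω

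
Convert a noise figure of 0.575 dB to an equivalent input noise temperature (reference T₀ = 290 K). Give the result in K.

F = 10^(0.575/10) = 1.14156
T_e = (F − 1)·T₀ = (1.14156 − 1) × 290 = 41.1 K

41.1 K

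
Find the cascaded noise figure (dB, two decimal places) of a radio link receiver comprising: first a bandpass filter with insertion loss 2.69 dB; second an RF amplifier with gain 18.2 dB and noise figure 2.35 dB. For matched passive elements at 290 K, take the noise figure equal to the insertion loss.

5.04 dB

Convert to linear (a loss of L dB is a gain of −L dB): F_i = 10^(NF_i/10), G_i = 10^(G_i,dB/10)
  Stage 1: F_1 = 10^(2.69/10) = 1.858, G_1 = 10^(−2.69/10) = 0.5383
  Stage 2: F_2 = 10^(2.35/10) = 1.718, G_2 = 10^(18.2/10) = 66.07
Friis cascade:
  F = 1.858 + (1.718 − 1)/0.5383 = 3.192
NF = 10 log₁₀(3.192) = 5.04 dB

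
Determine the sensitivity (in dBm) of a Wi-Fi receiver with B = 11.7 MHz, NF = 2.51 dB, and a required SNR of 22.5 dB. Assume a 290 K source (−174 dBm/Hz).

−78.3 dBm

Sensitivity = −174 + 10 log₁₀(B) + NF + SNR_min
= −174 + 70.68 + 2.51 + 22.5
= −78.31 dBm → −78.3 dBm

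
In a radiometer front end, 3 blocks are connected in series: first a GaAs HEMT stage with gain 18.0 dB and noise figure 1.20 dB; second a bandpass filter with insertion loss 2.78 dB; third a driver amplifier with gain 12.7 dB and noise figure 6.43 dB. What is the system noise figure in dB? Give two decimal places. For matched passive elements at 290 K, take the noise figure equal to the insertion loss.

Convert to linear (a loss of L dB is a gain of −L dB): F_i = 10^(NF_i/10), G_i = 10^(G_i,dB/10)
  Stage 1: F_1 = 10^(1.20/10) = 1.318, G_1 = 10^(18.0/10) = 63.10
  Stage 2: F_2 = 10^(2.78/10) = 1.897, G_2 = 10^(−2.78/10) = 0.5272
  Stage 3: F_3 = 10^(6.43/10) = 4.395, G_3 = 10^(12.7/10) = 18.62
Friis cascade:
  F = 1.318 + (1.897 − 1)/63.10 + (4.395 − 1)/33.27 = 1.435
NF = 10 log₁₀(1.435) = 1.57 dB

1.57 dB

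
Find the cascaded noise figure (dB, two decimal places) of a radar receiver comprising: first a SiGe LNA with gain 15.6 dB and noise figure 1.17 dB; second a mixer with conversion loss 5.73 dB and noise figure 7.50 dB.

1.57 dB

Convert to linear (a loss of L dB is a gain of −L dB): F_i = 10^(NF_i/10), G_i = 10^(G_i,dB/10)
  Stage 1: F_1 = 10^(1.17/10) = 1.309, G_1 = 10^(15.6/10) = 36.31
  Stage 2: F_2 = 10^(7.50/10) = 5.623, G_2 = 10^(−5.73/10) = 0.2673
Friis cascade:
  F = 1.309 + (5.623 − 1)/36.31 = 1.437
NF = 10 log₁₀(1.437) = 1.57 dB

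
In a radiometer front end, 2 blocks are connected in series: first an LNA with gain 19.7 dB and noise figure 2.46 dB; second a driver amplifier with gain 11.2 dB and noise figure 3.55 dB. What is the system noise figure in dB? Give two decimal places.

2.49 dB

Convert to linear (a loss of L dB is a gain of −L dB): F_i = 10^(NF_i/10), G_i = 10^(G_i,dB/10)
  Stage 1: F_1 = 10^(2.46/10) = 1.762, G_1 = 10^(19.7/10) = 93.33
  Stage 2: F_2 = 10^(3.55/10) = 2.265, G_2 = 10^(11.2/10) = 13.18
Friis cascade:
  F = 1.762 + (2.265 − 1)/93.33 = 1.776
NF = 10 log₁₀(1.776) = 2.49 dB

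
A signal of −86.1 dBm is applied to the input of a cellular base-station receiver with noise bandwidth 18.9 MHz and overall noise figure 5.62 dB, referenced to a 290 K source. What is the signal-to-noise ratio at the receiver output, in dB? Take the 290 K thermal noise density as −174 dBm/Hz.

Noise floor: N = −174 + 10 log₁₀(B) + NF
10 log₁₀(1.89×10⁷) = 72.76 dB
N = −174 + 72.76 + 5.62 = −95.62 dBm
SNR = P_sig − N = −86.1 − (−95.62) = 9.52 dB → 9.5 dB

9.5 dB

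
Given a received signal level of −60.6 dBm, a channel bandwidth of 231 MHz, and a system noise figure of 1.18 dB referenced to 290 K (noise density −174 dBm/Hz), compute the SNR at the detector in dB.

Noise floor: N = −174 + 10 log₁₀(B) + NF
10 log₁₀(2.31×10⁸) = 83.64 dB
N = −174 + 83.64 + 1.18 = −89.18 dBm
SNR = P_sig − N = −60.6 − (−89.18) = 28.58 dB → 28.6 dB

28.6 dB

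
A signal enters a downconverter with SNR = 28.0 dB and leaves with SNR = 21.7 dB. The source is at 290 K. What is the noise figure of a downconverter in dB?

6.3 dB

NF (dB) = SNR_in(dB) − SNR_out(dB) when the source is at T₀
NF = 28.0 − 21.7 = 6.3 dB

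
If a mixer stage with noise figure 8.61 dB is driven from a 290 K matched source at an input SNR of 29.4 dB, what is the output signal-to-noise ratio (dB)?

20.79 dB

By definition F = SNR_in/SNR_out, so in dB: SNR_out = SNR_in − NF
SNR_out = 29.4 − 8.61 = 20.79 dB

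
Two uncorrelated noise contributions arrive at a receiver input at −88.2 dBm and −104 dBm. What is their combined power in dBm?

−88.1 dBm

Convert to linear, add, convert back:
P₁ = 1.51×10⁻¹² W, P₂ = 3.98×10⁻¹⁴ W
P_tot = 1.55×10⁻¹² W → 10 log₁₀(P_tot / 10⁻³) = −88.1 dBm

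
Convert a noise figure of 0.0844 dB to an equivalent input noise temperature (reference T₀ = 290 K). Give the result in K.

5.69 K

F = 10^(0.0844/10) = 1.01962
T_e = (F − 1)·T₀ = (1.01962 − 1) × 290 = 5.69 K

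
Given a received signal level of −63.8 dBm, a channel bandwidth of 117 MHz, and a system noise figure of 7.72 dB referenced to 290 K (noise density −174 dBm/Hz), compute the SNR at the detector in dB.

Noise floor: N = −174 + 10 log₁₀(B) + NF
10 log₁₀(1.17×10⁸) = 80.68 dB
N = −174 + 80.68 + 7.72 = −85.60 dBm
SNR = P_sig − N = −63.8 − (−85.60) = 21.80 dB → 21.8 dB

21.8 dB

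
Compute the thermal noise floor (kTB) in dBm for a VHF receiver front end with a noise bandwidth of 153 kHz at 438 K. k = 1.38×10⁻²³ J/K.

−120.3 dBm

P_n = kTB = 1.38×10⁻²³ × 438 × 1.53×10⁵ = 9.25×10⁻¹⁶ W
In dBm: 10 log₁₀(9.25×10⁻¹⁶ / 10⁻³) = −120.3 dBm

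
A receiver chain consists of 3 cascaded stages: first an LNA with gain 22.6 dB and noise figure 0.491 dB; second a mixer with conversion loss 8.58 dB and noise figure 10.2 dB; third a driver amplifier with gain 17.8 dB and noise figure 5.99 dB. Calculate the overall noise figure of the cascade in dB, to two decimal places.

1.10 dB

Convert to linear (a loss of L dB is a gain of −L dB): F_i = 10^(NF_i/10), G_i = 10^(G_i,dB/10)
  Stage 1: F_1 = 10^(0.491/10) = 1.120, G_1 = 10^(22.6/10) = 182.0
  Stage 2: F_2 = 10^(10.2/10) = 10.47, G_2 = 10^(−8.58/10) = 0.1387
  Stage 3: F_3 = 10^(5.99/10) = 3.972, G_3 = 10^(17.8/10) = 60.26
Friis cascade:
  F = 1.120 + (10.47 − 1)/182.0 + (3.972 − 1)/25.23 = 1.290
NF = 10 log₁₀(1.290) = 1.10 dB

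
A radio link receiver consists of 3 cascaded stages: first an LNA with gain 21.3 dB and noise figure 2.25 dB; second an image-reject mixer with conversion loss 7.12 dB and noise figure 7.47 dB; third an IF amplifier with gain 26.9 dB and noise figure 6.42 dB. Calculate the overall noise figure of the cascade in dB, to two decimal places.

2.65 dB

Convert to linear (a loss of L dB is a gain of −L dB): F_i = 10^(NF_i/10), G_i = 10^(G_i,dB/10)
  Stage 1: F_1 = 10^(2.25/10) = 1.679, G_1 = 10^(21.3/10) = 134.9
  Stage 2: F_2 = 10^(7.47/10) = 5.585, G_2 = 10^(−7.12/10) = 0.1941
  Stage 3: F_3 = 10^(6.42/10) = 4.385, G_3 = 10^(26.9/10) = 489.8
Friis cascade:
  F = 1.679 + (5.585 − 1)/134.9 + (4.385 − 1)/26.18 = 1.842
NF = 10 log₁₀(1.842) = 2.65 dB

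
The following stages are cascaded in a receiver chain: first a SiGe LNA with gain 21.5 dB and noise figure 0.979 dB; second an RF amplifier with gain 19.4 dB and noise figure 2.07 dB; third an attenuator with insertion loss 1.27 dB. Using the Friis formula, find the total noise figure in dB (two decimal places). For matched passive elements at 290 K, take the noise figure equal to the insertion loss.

Convert to linear (a loss of L dB is a gain of −L dB): F_i = 10^(NF_i/10), G_i = 10^(G_i,dB/10)
  Stage 1: F_1 = 10^(0.979/10) = 1.253, G_1 = 10^(21.5/10) = 141.3
  Stage 2: F_2 = 10^(2.07/10) = 1.611, G_2 = 10^(19.4/10) = 87.10
  Stage 3: F_3 = 10^(1.27/10) = 1.340, G_3 = 10^(−1.27/10) = 0.7464
Friis cascade:
  F = 1.253 + (1.611 − 1)/141.3 + (1.340 − 1)/1.230×10⁴ = 1.257
NF = 10 log₁₀(1.257) = 0.99 dB

0.99 dB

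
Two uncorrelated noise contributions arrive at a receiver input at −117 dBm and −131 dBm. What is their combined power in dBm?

−116.8 dBm

Convert to linear, add, convert back:
P₁ = 2.00×10⁻¹⁵ W, P₂ = 7.94×10⁻¹⁷ W
P_tot = 2.07×10⁻¹⁵ W → 10 log₁₀(P_tot / 10⁻³) = −116.8 dBm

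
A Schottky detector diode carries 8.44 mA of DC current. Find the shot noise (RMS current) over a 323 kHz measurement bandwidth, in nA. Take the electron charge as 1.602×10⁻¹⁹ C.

29.6 nA

I_n = √(2qI·B)
2qI·B = 2 × 1.602×10⁻¹⁹ × 8.44×10⁻³ × 3.23×10⁵ = 8.73×10⁻¹⁶ A²
I_n = √(8.73×10⁻¹⁶) = 2.96×10⁻⁸ A = 29.6 nA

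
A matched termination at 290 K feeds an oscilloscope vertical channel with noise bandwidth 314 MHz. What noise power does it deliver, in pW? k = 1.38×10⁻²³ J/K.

P_n = kTB = 1.38×10⁻²³ × 290 × 3.14×10⁸ = 1.26×10⁻¹² W = 1.26 pW

1.26 pW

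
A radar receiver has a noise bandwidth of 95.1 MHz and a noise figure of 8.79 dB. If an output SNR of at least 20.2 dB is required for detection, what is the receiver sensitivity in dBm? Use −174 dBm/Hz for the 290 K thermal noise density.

Sensitivity = −174 + 10 log₁₀(B) + NF + SNR_min
= −174 + 79.78 + 8.79 + 20.2
= −65.23 dBm → −65.2 dBm

−65.2 dBm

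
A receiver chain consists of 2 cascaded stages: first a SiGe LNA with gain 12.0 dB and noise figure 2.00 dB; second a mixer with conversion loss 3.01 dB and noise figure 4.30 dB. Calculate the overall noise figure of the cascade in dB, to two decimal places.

Convert to linear (a loss of L dB is a gain of −L dB): F_i = 10^(NF_i/10), G_i = 10^(G_i,dB/10)
  Stage 1: F_1 = 10^(2.00/10) = 1.585, G_1 = 10^(12.0/10) = 15.85
  Stage 2: F_2 = 10^(4.30/10) = 2.692, G_2 = 10^(−3.01/10) = 0.5000
Friis cascade:
  F = 1.585 + (2.692 − 1)/15.85 = 1.692
NF = 10 log₁₀(1.692) = 2.28 dB

2.28 dB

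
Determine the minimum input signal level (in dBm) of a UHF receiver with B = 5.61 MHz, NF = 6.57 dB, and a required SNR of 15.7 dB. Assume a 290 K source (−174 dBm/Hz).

Sensitivity = −174 + 10 log₁₀(B) + NF + SNR_min
= −174 + 67.49 + 6.57 + 15.7
= −84.24 dBm → −84.2 dBm

−84.2 dBm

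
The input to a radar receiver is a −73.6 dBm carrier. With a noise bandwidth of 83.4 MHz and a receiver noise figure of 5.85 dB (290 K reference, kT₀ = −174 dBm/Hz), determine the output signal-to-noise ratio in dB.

Noise floor: N = −174 + 10 log₁₀(B) + NF
10 log₁₀(8.34×10⁷) = 79.21 dB
N = −174 + 79.21 + 5.85 = −88.94 dBm
SNR = P_sig − N = −73.6 − (−88.94) = 15.34 dB → 15.3 dB

15.3 dB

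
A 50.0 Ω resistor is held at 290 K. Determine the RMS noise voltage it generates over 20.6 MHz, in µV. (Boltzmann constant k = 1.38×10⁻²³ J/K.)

4.06 µV

V_n = √(4kTRB)
4kTRB = 4 × 1.38×10⁻²³ × 290 × 5.00×10¹ × 2.06×10⁷ = 1.65×10⁻¹¹ V²
V_n = √(1.65×10⁻¹¹) = 4.06×10⁻⁶ V = 4.06 µV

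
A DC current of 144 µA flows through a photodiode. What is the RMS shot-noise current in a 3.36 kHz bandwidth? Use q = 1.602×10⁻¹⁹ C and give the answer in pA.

I_n = √(2qI·B)
2qI·B = 2 × 1.602×10⁻¹⁹ × 1.44×10⁻⁴ × 3.36×10³ = 1.55×10⁻¹⁹ A²
I_n = √(1.55×10⁻¹⁹) = 3.94×10⁻¹⁰ A = 394 pA

394 pA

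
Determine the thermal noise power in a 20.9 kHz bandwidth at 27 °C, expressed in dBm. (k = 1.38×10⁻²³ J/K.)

−130.6 dBm

T = 27 °C + 273.15 = 300.15 K
P_n = kTB = 1.38×10⁻²³ × 300.15 × 2.09×10⁴ = 8.66×10⁻¹⁷ W
In dBm: 10 log₁₀(8.66×10⁻¹⁷ / 10⁻³) = −130.6 dBm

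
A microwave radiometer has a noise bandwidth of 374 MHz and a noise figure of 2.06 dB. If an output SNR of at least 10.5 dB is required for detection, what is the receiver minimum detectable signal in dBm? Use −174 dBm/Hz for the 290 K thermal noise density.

−75.7 dBm

Sensitivity = −174 + 10 log₁₀(B) + NF + SNR_min
= −174 + 85.73 + 2.06 + 10.5
= −75.71 dBm → −75.7 dBm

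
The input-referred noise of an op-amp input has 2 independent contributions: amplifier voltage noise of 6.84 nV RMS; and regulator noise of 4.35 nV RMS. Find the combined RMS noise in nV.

Uncorrelated sources add in power (mean-square): V_tot = √(ΣV_i²)
V_tot = √[(6.84×10⁻⁹)² + (4.35×10⁻⁹)²] = 8.11×10⁻⁹ V = 8.11 nV

8.11 nV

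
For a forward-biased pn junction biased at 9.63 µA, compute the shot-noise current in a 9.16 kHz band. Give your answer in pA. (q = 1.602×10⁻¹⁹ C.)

I_n = √(2qI·B)
2qI·B = 2 × 1.602×10⁻¹⁹ × 9.63×10⁻⁶ × 9.16×10³ = 2.83×10⁻²⁰ A²
I_n = √(2.83×10⁻²⁰) = 1.68×10⁻¹⁰ A = 168 pA

168 pA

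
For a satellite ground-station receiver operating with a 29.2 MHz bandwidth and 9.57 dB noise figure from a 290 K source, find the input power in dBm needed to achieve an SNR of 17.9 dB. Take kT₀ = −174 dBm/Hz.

Sensitivity = −174 + 10 log₁₀(B) + NF + SNR_min
= −174 + 74.65 + 9.57 + 17.9
= −71.88 dBm → −71.9 dBm

−71.9 dBm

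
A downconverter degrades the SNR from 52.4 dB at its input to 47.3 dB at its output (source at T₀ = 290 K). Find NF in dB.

5.1 dB

NF (dB) = SNR_in(dB) − SNR_out(dB) when the source is at T₀
NF = 52.4 − 47.3 = 5.1 dB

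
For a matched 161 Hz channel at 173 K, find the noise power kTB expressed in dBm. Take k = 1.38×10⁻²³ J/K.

−154.2 dBm

P_n = kTB = 1.38×10⁻²³ × 173 × 1.61×10² = 3.84×10⁻¹⁹ W
In dBm: 10 log₁₀(3.84×10⁻¹⁹ / 10⁻³) = −154.2 dBm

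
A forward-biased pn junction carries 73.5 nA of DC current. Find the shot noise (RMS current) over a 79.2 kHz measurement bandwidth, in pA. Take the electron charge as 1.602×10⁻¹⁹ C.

I_n = √(2qI·B)
2qI·B = 2 × 1.602×10⁻¹⁹ × 7.35×10⁻⁸ × 7.92×10⁴ = 1.87×10⁻²¹ A²
I_n = √(1.87×10⁻²¹) = 4.32×10⁻¹¹ A = 43.2 pA

43.2 pA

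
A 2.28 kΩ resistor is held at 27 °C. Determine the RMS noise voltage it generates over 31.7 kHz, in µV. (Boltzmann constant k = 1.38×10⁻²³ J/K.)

1.09 µV

T = 27 °C + 273.15 = 300.15 K
V_n = √(4kTRB)
4kTRB = 4 × 1.38×10⁻²³ × 300.15 × 2.28×10³ × 3.17×10⁴ = 1.20×10⁻¹² V²
V_n = √(1.20×10⁻¹²) = 1.09×10⁻⁶ V = 1.09 µV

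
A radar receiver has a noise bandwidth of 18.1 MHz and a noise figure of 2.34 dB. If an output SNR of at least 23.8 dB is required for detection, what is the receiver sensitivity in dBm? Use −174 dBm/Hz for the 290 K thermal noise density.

Sensitivity = −174 + 10 log₁₀(B) + NF + SNR_min
= −174 + 72.58 + 2.34 + 23.8
= −75.28 dBm → −75.3 dBm

−75.3 dBm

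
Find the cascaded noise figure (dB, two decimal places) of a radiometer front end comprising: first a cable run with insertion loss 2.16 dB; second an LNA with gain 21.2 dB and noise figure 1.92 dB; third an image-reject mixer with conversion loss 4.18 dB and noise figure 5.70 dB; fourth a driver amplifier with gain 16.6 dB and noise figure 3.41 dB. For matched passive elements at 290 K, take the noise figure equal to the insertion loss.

4.20 dB

Convert to linear (a loss of L dB is a gain of −L dB): F_i = 10^(NF_i/10), G_i = 10^(G_i,dB/10)
  Stage 1: F_1 = 10^(2.16/10) = 1.644, G_1 = 10^(−2.16/10) = 0.6081
  Stage 2: F_2 = 10^(1.92/10) = 1.556, G_2 = 10^(21.2/10) = 131.8
  Stage 3: F_3 = 10^(5.70/10) = 3.715, G_3 = 10^(−4.18/10) = 0.3819
  Stage 4: F_4 = 10^(3.41/10) = 2.193, G_4 = 10^(16.6/10) = 45.71
Friis cascade:
  F = 1.644 + (1.556 − 1)/0.6081 + (3.715 − 1)/80.17 + (2.193 − 1)/30.62 = 2.631
NF = 10 log₁₀(2.631) = 4.20 dB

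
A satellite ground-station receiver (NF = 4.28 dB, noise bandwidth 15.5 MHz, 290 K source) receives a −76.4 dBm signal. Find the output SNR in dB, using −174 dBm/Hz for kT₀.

21.4 dB

Noise floor: N = −174 + 10 log₁₀(B) + NF
10 log₁₀(1.55×10⁷) = 71.9 dB
N = −174 + 71.9 + 4.28 = −97.82 dBm
SNR = P_sig − N = −76.4 − (−97.82) = 21.42 dB → 21.4 dB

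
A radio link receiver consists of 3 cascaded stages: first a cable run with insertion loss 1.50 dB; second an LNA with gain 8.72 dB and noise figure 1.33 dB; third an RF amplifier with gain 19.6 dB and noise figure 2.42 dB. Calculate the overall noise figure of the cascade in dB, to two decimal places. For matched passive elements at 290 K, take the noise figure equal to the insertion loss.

Convert to linear (a loss of L dB is a gain of −L dB): F_i = 10^(NF_i/10), G_i = 10^(G_i,dB/10)
  Stage 1: F_1 = 10^(1.50/10) = 1.413, G_1 = 10^(−1.50/10) = 0.7079
  Stage 2: F_2 = 10^(1.33/10) = 1.358, G_2 = 10^(8.72/10) = 7.447
  Stage 3: F_3 = 10^(2.42/10) = 1.746, G_3 = 10^(19.6/10) = 91.20
Friis cascade:
  F = 1.413 + (1.358 − 1)/0.7079 + (1.746 − 1)/5.272 = 2.060
NF = 10 log₁₀(2.060) = 3.14 dB

3.14 dB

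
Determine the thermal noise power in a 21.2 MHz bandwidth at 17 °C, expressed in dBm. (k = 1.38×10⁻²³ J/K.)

T = 17 °C + 273.15 = 290.15 K
P_n = kTB = 1.38×10⁻²³ × 290.15 × 2.12×10⁷ = 8.49×10⁻¹⁴ W
In dBm: 10 log₁₀(8.49×10⁻¹⁴ / 10⁻³) = −100.7 dBm

−100.7 dBm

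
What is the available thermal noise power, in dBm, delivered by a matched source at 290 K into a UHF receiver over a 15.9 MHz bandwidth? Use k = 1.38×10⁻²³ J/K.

−102.0 dBm

P_n = kTB = 1.38×10⁻²³ × 290 × 1.59×10⁷ = 6.36×10⁻¹⁴ W
In dBm: 10 log₁₀(6.36×10⁻¹⁴ / 10⁻³) = −102.0 dBm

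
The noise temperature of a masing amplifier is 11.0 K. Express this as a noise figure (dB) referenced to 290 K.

F = 1 + T_e/T₀ = 1 + 11.0/290 = 1.03793
NF = 10 log₁₀(1.03793) = 0.162 dB

0.162 dB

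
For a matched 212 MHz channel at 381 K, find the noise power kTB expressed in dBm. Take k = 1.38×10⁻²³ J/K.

−89.5 dBm

P_n = kTB = 1.38×10⁻²³ × 381 × 2.12×10⁸ = 1.11×10⁻¹² W
In dBm: 10 log₁₀(1.11×10⁻¹² / 10⁻³) = −89.5 dBm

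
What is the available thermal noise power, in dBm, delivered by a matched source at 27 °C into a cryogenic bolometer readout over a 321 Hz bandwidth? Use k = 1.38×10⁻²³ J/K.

−148.8 dBm

T = 27 °C + 273.15 = 300.15 K
P_n = kTB = 1.38×10⁻²³ × 300.15 × 3.21×10² = 1.33×10⁻¹⁸ W
In dBm: 10 log₁₀(1.33×10⁻¹⁸ / 10⁻³) = −148.8 dBm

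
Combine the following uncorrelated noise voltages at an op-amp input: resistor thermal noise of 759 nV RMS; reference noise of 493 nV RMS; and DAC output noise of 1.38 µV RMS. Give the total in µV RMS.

1.65 µV

Uncorrelated sources add in power (mean-square): V_tot = √(ΣV_i²)
V_tot = √[(7.59×10⁻⁷)² + (4.93×10⁻⁷)² + (1.38×10⁻⁶)²] = 1.65×10⁻⁶ V = 1.65 µV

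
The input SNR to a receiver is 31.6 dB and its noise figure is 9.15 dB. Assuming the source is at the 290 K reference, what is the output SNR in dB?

By definition F = SNR_in/SNR_out, so in dB: SNR_out = SNR_in − NF
SNR_out = 31.6 − 9.15 = 22.45 dB

22.45 dB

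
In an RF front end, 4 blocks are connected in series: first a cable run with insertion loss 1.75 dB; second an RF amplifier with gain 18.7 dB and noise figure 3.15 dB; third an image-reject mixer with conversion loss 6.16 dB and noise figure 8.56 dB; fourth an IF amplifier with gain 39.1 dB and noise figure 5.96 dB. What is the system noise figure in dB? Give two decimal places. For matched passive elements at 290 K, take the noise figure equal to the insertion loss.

Convert to linear (a loss of L dB is a gain of −L dB): F_i = 10^(NF_i/10), G_i = 10^(G_i,dB/10)
  Stage 1: F_1 = 10^(1.75/10) = 1.496, G_1 = 10^(−1.75/10) = 0.6683
  Stage 2: F_2 = 10^(3.15/10) = 2.065, G_2 = 10^(18.7/10) = 74.13
  Stage 3: F_3 = 10^(8.56/10) = 7.178, G_3 = 10^(−6.16/10) = 0.2421
  Stage 4: F_4 = 10^(5.96/10) = 3.945, G_4 = 10^(39.1/10) = 8128
Friis cascade:
  F = 1.496 + (2.065 − 1)/0.6683 + (7.178 − 1)/49.55 + (3.945 − 1)/11.99 = 3.460
NF = 10 log₁₀(3.460) = 5.39 dB

5.39 dB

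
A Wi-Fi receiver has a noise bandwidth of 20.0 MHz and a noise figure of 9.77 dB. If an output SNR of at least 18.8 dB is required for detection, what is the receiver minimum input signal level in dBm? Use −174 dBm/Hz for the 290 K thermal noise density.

−72.4 dBm

Sensitivity = −174 + 10 log₁₀(B) + NF + SNR_min
= −174 + 73.01 + 9.77 + 18.8
= −72.42 dBm → −72.4 dBm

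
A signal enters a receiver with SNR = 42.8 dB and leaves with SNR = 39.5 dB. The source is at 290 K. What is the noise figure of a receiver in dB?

3.3 dB

NF (dB) = SNR_in(dB) − SNR_out(dB) when the source is at T₀
NF = 42.8 − 39.5 = 3.3 dB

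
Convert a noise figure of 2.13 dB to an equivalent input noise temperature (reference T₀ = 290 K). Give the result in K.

184 K

F = 10^(2.13/10) = 1.63305
T_e = (F − 1)·T₀ = (1.63305 − 1) × 290 = 184 K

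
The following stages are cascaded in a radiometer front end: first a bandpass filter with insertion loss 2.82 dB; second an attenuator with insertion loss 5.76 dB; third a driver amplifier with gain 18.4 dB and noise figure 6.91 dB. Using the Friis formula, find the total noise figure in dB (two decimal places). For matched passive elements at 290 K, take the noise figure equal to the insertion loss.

15.49 dB

Convert to linear (a loss of L dB is a gain of −L dB): F_i = 10^(NF_i/10), G_i = 10^(G_i,dB/10)
  Stage 1: F_1 = 10^(2.82/10) = 1.914, G_1 = 10^(−2.82/10) = 0.5224
  Stage 2: F_2 = 10^(5.76/10) = 3.767, G_2 = 10^(−5.76/10) = 0.2655
  Stage 3: F_3 = 10^(6.91/10) = 4.909, G_3 = 10^(18.4/10) = 69.18
Friis cascade:
  F = 1.914 + (3.767 − 1)/0.5224 + (4.909 − 1)/0.1387 = 35.40
NF = 10 log₁₀(35.40) = 15.49 dB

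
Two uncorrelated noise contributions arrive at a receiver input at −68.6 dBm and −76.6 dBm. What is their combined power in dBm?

−68.0 dBm

Convert to linear, add, convert back:
P₁ = 1.38×10⁻¹⁰ W, P₂ = 2.19×10⁻¹¹ W
P_tot = 1.60×10⁻¹⁰ W → 10 log₁₀(P_tot / 10⁻³) = −68.0 dBm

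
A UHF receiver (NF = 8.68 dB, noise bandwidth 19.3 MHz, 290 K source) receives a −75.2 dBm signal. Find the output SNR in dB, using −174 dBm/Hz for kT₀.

Noise floor: N = −174 + 10 log₁₀(B) + NF
10 log₁₀(1.93×10⁷) = 72.86 dB
N = −174 + 72.86 + 8.68 = −92.46 dBm
SNR = P_sig − N = −75.2 − (−92.46) = 17.26 dB → 17.3 dB

17.3 dB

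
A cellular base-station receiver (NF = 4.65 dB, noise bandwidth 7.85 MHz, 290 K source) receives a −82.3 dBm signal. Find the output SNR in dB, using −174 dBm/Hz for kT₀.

18.1 dB

Noise floor: N = −174 + 10 log₁₀(B) + NF
10 log₁₀(7.85×10⁶) = 68.95 dB
N = −174 + 68.95 + 4.65 = −100.40 dBm
SNR = P_sig − N = −82.3 − (−100.40) = 18.10 dB → 18.1 dB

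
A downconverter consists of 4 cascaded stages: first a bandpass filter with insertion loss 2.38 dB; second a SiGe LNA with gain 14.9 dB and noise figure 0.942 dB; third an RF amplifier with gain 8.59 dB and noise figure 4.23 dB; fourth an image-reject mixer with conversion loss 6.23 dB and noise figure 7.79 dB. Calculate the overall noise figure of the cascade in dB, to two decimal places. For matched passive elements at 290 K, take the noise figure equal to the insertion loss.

3.58 dB

Convert to linear (a loss of L dB is a gain of −L dB): F_i = 10^(NF_i/10), G_i = 10^(G_i,dB/10)
  Stage 1: F_1 = 10^(2.38/10) = 1.730, G_1 = 10^(−2.38/10) = 0.5781
  Stage 2: F_2 = 10^(0.942/10) = 1.242, G_2 = 10^(14.9/10) = 30.90
  Stage 3: F_3 = 10^(4.23/10) = 2.649, G_3 = 10^(8.59/10) = 7.228
  Stage 4: F_4 = 10^(7.79/10) = 6.012, G_4 = 10^(−6.23/10) = 0.2382
Friis cascade:
  F = 1.730 + (1.242 − 1)/0.5781 + (2.649 − 1)/17.86 + (6.012 − 1)/129.1 = 2.280
NF = 10 log₁₀(2.280) = 3.58 dB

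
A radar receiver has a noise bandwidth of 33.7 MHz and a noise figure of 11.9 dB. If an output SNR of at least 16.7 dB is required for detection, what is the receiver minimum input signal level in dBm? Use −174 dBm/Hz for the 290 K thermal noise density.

−70.1 dBm

Sensitivity = −174 + 10 log₁₀(B) + NF + SNR_min
= −174 + 75.28 + 11.9 + 16.7
= −70.12 dBm → −70.1 dBm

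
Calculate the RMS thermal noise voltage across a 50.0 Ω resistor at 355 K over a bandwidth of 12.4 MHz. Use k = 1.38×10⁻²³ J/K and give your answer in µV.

V_n = √(4kTRB)
4kTRB = 4 × 1.38×10⁻²³ × 355 × 5.00×10¹ × 1.24×10⁷ = 1.21×10⁻¹¹ V²
V_n = √(1.21×10⁻¹¹) = 3.49×10⁻⁶ V = 3.49 µV

3.49 µV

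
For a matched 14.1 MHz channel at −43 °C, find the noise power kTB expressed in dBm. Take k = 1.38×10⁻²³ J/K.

−103.5 dBm

T = −43 °C + 273.15 = 230.15 K
P_n = kTB = 1.38×10⁻²³ × 230.15 × 1.41×10⁷ = 4.48×10⁻¹⁴ W
In dBm: 10 log₁₀(4.48×10⁻¹⁴ / 10⁻³) = −103.5 dBm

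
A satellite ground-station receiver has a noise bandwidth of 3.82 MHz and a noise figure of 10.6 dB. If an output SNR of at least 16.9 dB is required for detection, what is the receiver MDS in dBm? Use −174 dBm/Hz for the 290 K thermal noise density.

Sensitivity = −174 + 10 log₁₀(B) + NF + SNR_min
= −174 + 65.82 + 10.6 + 16.9
= −80.68 dBm → −80.7 dBm

−80.7 dBm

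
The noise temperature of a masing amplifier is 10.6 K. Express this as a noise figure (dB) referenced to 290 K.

0.156 dB

F = 1 + T_e/T₀ = 1 + 10.6/290 = 1.03655
NF = 10 log₁₀(1.03655) = 0.156 dB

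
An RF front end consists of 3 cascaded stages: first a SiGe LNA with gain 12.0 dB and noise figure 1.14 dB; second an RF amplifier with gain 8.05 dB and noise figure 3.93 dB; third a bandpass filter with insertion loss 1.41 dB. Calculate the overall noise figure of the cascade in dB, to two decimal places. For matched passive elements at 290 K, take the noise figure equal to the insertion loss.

1.45 dB

Convert to linear (a loss of L dB is a gain of −L dB): F_i = 10^(NF_i/10), G_i = 10^(G_i,dB/10)
  Stage 1: F_1 = 10^(1.14/10) = 1.300, G_1 = 10^(12.0/10) = 15.85
  Stage 2: F_2 = 10^(3.93/10) = 2.472, G_2 = 10^(8.05/10) = 6.383
  Stage 3: F_3 = 10^(1.41/10) = 1.384, G_3 = 10^(−1.41/10) = 0.7228
Friis cascade:
  F = 1.300 + (2.472 − 1)/15.85 + (1.384 − 1)/101.2 = 1.397
NF = 10 log₁₀(1.397) = 1.45 dB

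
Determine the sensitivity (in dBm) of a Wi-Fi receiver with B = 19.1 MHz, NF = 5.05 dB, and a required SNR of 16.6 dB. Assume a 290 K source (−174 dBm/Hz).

−79.5 dBm

Sensitivity = −174 + 10 log₁₀(B) + NF + SNR_min
= −174 + 72.81 + 5.05 + 16.6
= −79.54 dBm → −79.5 dBm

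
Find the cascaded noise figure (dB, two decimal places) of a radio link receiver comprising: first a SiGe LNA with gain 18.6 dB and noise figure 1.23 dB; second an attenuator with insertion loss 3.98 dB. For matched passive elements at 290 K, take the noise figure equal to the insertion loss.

1.30 dB

Convert to linear (a loss of L dB is a gain of −L dB): F_i = 10^(NF_i/10), G_i = 10^(G_i,dB/10)
  Stage 1: F_1 = 10^(1.23/10) = 1.327, G_1 = 10^(18.6/10) = 72.44
  Stage 2: F_2 = 10^(3.98/10) = 2.500, G_2 = 10^(−3.98/10) = 0.3999
Friis cascade:
  F = 1.327 + (2.500 − 1)/72.44 = 1.348
NF = 10 log₁₀(1.348) = 1.30 dB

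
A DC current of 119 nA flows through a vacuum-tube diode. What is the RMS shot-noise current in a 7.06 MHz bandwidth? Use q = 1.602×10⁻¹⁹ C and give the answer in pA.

I_n = √(2qI·B)
2qI·B = 2 × 1.602×10⁻¹⁹ × 1.19×10⁻⁷ × 7.06×10⁶ = 2.69×10⁻¹⁹ A²
I_n = √(2.69×10⁻¹⁹) = 5.19×10⁻¹⁰ A = 519 pA

519 pA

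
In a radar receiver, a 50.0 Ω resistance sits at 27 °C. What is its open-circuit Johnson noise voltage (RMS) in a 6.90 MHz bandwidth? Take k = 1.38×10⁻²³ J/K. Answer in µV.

2.39 µV

T = 27 °C + 273.15 = 300.15 K
V_n = √(4kTRB)
4kTRB = 4 × 1.38×10⁻²³ × 300.15 × 5.00×10¹ × 6.90×10⁶ = 5.72×10⁻¹² V²
V_n = √(5.72×10⁻¹²) = 2.39×10⁻⁶ V = 2.39 µV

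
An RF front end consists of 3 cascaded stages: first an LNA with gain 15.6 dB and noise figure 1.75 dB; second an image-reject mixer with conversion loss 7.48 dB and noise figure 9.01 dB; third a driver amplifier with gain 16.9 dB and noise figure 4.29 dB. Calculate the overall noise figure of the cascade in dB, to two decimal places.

Convert to linear (a loss of L dB is a gain of −L dB): F_i = 10^(NF_i/10), G_i = 10^(G_i,dB/10)
  Stage 1: F_1 = 10^(1.75/10) = 1.496, G_1 = 10^(15.6/10) = 36.31
  Stage 2: F_2 = 10^(9.01/10) = 7.962, G_2 = 10^(−7.48/10) = 0.1786
  Stage 3: F_3 = 10^(4.29/10) = 2.685, G_3 = 10^(16.9/10) = 48.98
Friis cascade:
  F = 1.496 + (7.962 − 1)/36.31 + (2.685 − 1)/6.486 = 1.948
NF = 10 log₁₀(1.948) = 2.90 dB

2.90 dB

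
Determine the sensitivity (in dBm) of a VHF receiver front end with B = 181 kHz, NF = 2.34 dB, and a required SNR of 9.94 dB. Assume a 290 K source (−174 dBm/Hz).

Sensitivity = −174 + 10 log₁₀(B) + NF + SNR_min
= −174 + 52.58 + 2.34 + 9.94
= −109.14 dBm → −109.1 dBm

−109.1 dBm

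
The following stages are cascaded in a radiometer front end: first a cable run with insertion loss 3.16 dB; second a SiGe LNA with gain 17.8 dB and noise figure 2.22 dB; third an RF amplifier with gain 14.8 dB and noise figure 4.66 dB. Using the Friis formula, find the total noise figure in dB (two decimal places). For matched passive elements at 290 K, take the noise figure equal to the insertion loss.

5.46 dB

Convert to linear (a loss of L dB is a gain of −L dB): F_i = 10^(NF_i/10), G_i = 10^(G_i,dB/10)
  Stage 1: F_1 = 10^(3.16/10) = 2.070, G_1 = 10^(−3.16/10) = 0.4831
  Stage 2: F_2 = 10^(2.22/10) = 1.667, G_2 = 10^(17.8/10) = 60.26
  Stage 3: F_3 = 10^(4.66/10) = 2.924, G_3 = 10^(14.8/10) = 30.20
Friis cascade:
  F = 2.070 + (1.667 − 1)/0.4831 + (2.924 − 1)/29.11 = 3.518
NF = 10 log₁₀(3.518) = 5.46 dB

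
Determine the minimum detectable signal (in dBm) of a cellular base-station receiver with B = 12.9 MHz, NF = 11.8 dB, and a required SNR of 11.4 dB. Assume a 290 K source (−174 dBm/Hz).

−79.7 dBm

Sensitivity = −174 + 10 log₁₀(B) + NF + SNR_min
= −174 + 71.11 + 11.8 + 11.4
= −79.69 dBm → −79.7 dBm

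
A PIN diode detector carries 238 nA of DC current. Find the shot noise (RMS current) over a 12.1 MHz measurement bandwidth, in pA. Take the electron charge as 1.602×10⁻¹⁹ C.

961 pA

I_n = √(2qI·B)
2qI·B = 2 × 1.602×10⁻¹⁹ × 2.38×10⁻⁷ × 1.21×10⁷ = 9.23×10⁻¹⁹ A²
I_n = √(9.23×10⁻¹⁹) = 9.61×10⁻¹⁰ A = 961 pA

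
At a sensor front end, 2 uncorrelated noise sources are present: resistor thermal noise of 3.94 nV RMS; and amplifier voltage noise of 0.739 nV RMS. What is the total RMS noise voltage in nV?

Uncorrelated sources add in power (mean-square): V_tot = √(ΣV_i²)
V_tot = √[(3.94×10⁻⁹)² + (7.39×10⁻¹⁰)²] = 4.01×10⁻⁹ V = 4.01 nV

4.01 nV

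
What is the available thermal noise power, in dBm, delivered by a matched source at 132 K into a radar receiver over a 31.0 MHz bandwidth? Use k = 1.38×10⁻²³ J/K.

P_n = kTB = 1.38×10⁻²³ × 132 × 3.10×10⁷ = 5.65×10⁻¹⁴ W
In dBm: 10 log₁₀(5.65×10⁻¹⁴ / 10⁻³) = −102.5 dBm

−102.5 dBm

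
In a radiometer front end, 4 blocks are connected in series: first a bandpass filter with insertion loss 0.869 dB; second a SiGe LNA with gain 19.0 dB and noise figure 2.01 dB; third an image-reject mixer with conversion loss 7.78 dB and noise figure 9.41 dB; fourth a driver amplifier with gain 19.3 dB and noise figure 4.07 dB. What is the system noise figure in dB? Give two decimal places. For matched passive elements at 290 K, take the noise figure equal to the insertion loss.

Convert to linear (a loss of L dB is a gain of −L dB): F_i = 10^(NF_i/10), G_i = 10^(G_i,dB/10)
  Stage 1: F_1 = 10^(0.869/10) = 1.222, G_1 = 10^(−0.869/10) = 0.8187
  Stage 2: F_2 = 10^(2.01/10) = 1.589, G_2 = 10^(19.0/10) = 79.43
  Stage 3: F_3 = 10^(9.41/10) = 8.730, G_3 = 10^(−7.78/10) = 0.1667
  Stage 4: F_4 = 10^(4.07/10) = 2.553, G_4 = 10^(19.3/10) = 85.11
Friis cascade:
  F = 1.222 + (1.589 − 1)/0.8187 + (8.730 − 1)/65.03 + (2.553 − 1)/10.84 = 2.203
NF = 10 log₁₀(2.203) = 3.43 dB

3.43 dB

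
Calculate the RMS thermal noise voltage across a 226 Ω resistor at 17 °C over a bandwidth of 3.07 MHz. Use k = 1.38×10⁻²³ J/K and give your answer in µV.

T = 17 °C + 273.15 = 290.15 K
V_n = √(4kTRB)
4kTRB = 4 × 1.38×10⁻²³ × 290.15 × 2.26×10² × 3.07×10⁶ = 1.11×10⁻¹¹ V²
V_n = √(1.11×10⁻¹¹) = 3.33×10⁻⁶ V = 3.33 µV

3.33 µV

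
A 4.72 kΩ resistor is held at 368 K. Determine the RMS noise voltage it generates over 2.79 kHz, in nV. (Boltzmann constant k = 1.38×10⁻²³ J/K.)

517 nV

V_n = √(4kTRB)
4kTRB = 4 × 1.38×10⁻²³ × 368 × 4.72×10³ × 2.79×10³ = 2.68×10⁻¹³ V²
V_n = √(2.68×10⁻¹³) = 5.17×10⁻⁷ V = 517 nV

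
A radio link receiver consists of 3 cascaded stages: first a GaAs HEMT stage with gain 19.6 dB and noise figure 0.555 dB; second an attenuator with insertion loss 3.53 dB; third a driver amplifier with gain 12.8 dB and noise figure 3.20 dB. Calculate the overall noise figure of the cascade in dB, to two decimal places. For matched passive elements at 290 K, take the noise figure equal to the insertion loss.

0.71 dB

Convert to linear (a loss of L dB is a gain of −L dB): F_i = 10^(NF_i/10), G_i = 10^(G_i,dB/10)
  Stage 1: F_1 = 10^(0.555/10) = 1.136, G_1 = 10^(19.6/10) = 91.20
  Stage 2: F_2 = 10^(3.53/10) = 2.254, G_2 = 10^(−3.53/10) = 0.4436
  Stage 3: F_3 = 10^(3.20/10) = 2.089, G_3 = 10^(12.8/10) = 19.05
Friis cascade:
  F = 1.136 + (2.254 − 1)/91.20 + (2.089 − 1)/40.46 = 1.177
NF = 10 log₁₀(1.177) = 0.71 dB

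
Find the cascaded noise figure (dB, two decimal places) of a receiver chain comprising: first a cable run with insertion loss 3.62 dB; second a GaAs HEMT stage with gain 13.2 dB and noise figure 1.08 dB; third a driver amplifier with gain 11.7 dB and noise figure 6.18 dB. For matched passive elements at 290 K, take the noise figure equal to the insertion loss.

5.18 dB

Convert to linear (a loss of L dB is a gain of −L dB): F_i = 10^(NF_i/10), G_i = 10^(G_i,dB/10)
  Stage 1: F_1 = 10^(3.62/10) = 2.301, G_1 = 10^(−3.62/10) = 0.4345
  Stage 2: F_2 = 10^(1.08/10) = 1.282, G_2 = 10^(13.2/10) = 20.89
  Stage 3: F_3 = 10^(6.18/10) = 4.150, G_3 = 10^(11.7/10) = 14.79
Friis cascade:
  F = 2.301 + (1.282 − 1)/0.4345 + (4.150 − 1)/9.078 = 3.298
NF = 10 log₁₀(3.298) = 5.18 dB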